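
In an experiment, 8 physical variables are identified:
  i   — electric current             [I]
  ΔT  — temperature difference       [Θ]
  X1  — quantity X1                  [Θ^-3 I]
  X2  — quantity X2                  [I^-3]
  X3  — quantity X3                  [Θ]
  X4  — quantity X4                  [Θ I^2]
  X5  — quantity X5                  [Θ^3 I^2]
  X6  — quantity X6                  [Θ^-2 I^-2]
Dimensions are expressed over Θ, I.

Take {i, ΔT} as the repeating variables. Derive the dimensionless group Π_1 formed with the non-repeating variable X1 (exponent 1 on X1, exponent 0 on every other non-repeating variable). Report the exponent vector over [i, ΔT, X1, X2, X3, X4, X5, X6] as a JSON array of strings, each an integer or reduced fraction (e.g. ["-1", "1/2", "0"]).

["-1", "3", "1", "0", "0", "0", "0", "0"]

Exponent matrix [Θ,I] × [i,ΔT,X1,X2,X3,X4,X5,X6]:
  Θ: [ 0  1 -3  0  1  1  3 -2]
  I: [ 1  0  1 -3  0  2  2 -2]
RREF → pivots at {i,ΔT} ⇒ r = 2
Repeat: i,ΔT; free: X1,X2,X3,X4,X5,X6
RREF:
  r0: [   1    0    1   -3    0    2    2   -2]
  r1: [   0    1   -3    0    1    1    3   -2]
Fix exponent of X1 at 1, X2 at 0, X3 at 0, X4 at 0, X5 at 0, X6 at 0; solve each RREF row for its pivot's exponent:
  r0: exp(i) + (1)·1 = 0 ⇒ exp(i) = -1
  r1: exp(ΔT) + (-3)·1 = 0 ⇒ exp(ΔT) = 3
Π_1 = i^-1 · ΔT^3 · X1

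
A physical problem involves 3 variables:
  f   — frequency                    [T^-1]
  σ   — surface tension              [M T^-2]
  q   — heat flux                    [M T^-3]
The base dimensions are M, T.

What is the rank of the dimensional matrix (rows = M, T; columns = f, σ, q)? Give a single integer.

2

Dimensional matrix (M×T by f×σ×q):
  M: [ 0  1  1]
  T: [-1 -2 -3]
Row reduction gives pivot columns f,σ; rank = 2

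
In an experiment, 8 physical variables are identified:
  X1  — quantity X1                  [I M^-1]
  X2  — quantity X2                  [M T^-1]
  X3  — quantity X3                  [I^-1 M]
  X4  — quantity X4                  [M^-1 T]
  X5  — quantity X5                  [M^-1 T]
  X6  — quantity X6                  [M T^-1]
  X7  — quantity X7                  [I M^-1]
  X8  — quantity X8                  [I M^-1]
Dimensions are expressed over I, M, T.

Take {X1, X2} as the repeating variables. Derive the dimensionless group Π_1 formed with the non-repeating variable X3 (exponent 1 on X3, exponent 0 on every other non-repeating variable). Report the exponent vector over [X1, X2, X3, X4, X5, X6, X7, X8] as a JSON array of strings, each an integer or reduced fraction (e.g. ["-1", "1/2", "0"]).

["1", "0", "1", "0", "0", "0", "0", "0"]

Exponent matrix [I,M,T] × [X1,X2,X3,X4,X5,X6,X7,X8]:
  I: [ 1  0 -1  0  0  0  1  1]
  M: [-1  1  1 -1 -1  1 -1 -1]
  T: [ 0 -1  0  1  1 -1  0  0]
RREF → pivots at {X1,X2} ⇒ r = 2
Pivot set = {X1,X2}, free = {X3,X4,X5,X6,X7,X8}
RREF:
  r0: [   1    0   -1    0    0    0    1    1]
  r1: [   0    1    0   -1   -1    1    0    0]
  r2: [   0    0    0    0    0    0    0    0]
Fix exponent of X3 at 1, X4 at 0, X5 at 0, X6 at 0, X7 at 0, X8 at 0; solve each RREF row for its pivot's exponent:
  r0: exp(X1) + (-1)·1 = 0 ⇒ exp(X1) = 1
  r1: exp(X2) + (0)·1 = 0 ⇒ exp(X2) = 0
Π_1 = X1 · X3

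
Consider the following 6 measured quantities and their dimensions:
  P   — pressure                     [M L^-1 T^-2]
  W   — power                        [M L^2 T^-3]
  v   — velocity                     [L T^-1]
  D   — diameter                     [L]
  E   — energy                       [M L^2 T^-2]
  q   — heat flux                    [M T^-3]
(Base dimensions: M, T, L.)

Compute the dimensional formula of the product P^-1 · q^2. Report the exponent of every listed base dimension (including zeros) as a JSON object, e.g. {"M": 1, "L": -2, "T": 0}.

Write exponents as rows M,T,L / cols P,W,v,D,E,q:
  M: [ 1  1  0  0  1  1]
  T: [-2 -3 -1  0 -2 -3]
  L: [-1  2  1  1  2  0]
  [M]: (-1)·1+(2)·1 = 1
  [T]: (-1)·-2+(2)·-3 = -4
  [L]: (-1)·-1+(2)·0 = 1
⇒ M T^-4 L

{"M": 1, "T": -4, "L": 1}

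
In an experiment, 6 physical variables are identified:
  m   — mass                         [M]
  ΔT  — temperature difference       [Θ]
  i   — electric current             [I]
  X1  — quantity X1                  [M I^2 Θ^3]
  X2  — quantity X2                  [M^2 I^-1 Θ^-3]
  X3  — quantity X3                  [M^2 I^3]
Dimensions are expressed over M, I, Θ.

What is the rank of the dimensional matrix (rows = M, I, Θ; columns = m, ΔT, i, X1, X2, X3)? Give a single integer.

3

Write exponents as rows M,I,Θ / cols m,ΔT,i,X1,X2,X3:
  M: [ 1  0  0  1  2  2]
  I: [ 0  0  1  2 -1  3]
  Θ: [ 0  1  0  3 -3  0]
Row reduction gives pivot columns m,ΔT,i; rank = 3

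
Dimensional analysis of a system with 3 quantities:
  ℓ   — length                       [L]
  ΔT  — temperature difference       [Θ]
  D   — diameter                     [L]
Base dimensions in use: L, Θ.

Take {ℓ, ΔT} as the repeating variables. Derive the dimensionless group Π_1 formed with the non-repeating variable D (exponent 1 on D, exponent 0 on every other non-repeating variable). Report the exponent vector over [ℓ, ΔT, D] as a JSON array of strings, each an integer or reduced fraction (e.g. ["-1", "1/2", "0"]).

Write exponents as rows L,Θ / cols ℓ,ΔT,D:
  L: [ 1  0  1]
  Θ: [ 0  1  0]
RREF → pivots at {ℓ,ΔT} ⇒ r = 2
Pivot set = {ℓ,ΔT}, free = {D}
RREF:
  r0: [   1    0    1]
  r1: [   0    1    0]
Fix exponent of D at 1; solve each RREF row for its pivot's exponent:
  r0: exp(ℓ) + (1)·1 = 0 ⇒ exp(ℓ) = -1
  r1: exp(ΔT) + (0)·1 = 0 ⇒ exp(ΔT) = 0
Π_1 = ℓ^-1 · D

["-1", "0", "1"]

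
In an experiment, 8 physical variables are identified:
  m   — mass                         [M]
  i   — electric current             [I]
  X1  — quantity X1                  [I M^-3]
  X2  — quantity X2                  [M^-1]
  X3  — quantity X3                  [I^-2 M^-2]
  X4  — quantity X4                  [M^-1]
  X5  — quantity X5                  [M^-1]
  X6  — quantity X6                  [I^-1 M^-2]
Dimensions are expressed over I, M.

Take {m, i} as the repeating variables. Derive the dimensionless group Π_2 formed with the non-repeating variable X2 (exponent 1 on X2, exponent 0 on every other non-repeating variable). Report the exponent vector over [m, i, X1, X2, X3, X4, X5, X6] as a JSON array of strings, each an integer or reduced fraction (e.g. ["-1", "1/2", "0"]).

Dimensional matrix (I×M by m×i×X1×X2×X3×X4×X5×X6):
  I: [ 0  1  1  0 -2  0  0 -1]
  M: [ 1  0 -3 -1 -2 -1 -1 -2]
Echelon form has 2 nonzero rows (pivots: m,i)
Pivot set = {m,i}, free = {X1,X2,X3,X4,X5,X6}
RREF:
  r0: [   1    0   -3   -1   -2   -1   -1   -2]
  r1: [   0    1    1    0   -2    0    0   -1]
Fix exponent of X2 at 1, X1 at 0, X3 at 0, X4 at 0, X5 at 0, X6 at 0; solve each RREF row for its pivot's exponent:
  r0: exp(m) + (-1)·1 = 0 ⇒ exp(m) = 1
  r1: exp(i) + (0)·1 = 0 ⇒ exp(i) = 0
Π_2 = m · X2

["1", "0", "0", "1", "0", "0", "0", "0"]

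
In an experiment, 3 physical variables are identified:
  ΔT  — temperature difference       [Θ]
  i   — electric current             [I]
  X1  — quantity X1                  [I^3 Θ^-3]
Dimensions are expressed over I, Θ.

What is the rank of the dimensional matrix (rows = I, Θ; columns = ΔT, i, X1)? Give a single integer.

2

Exponent matrix [I,Θ] × [ΔT,i,X1]:
  I: [ 0  1  3]
  Θ: [ 1  0 -3]
Echelon form has 2 nonzero rows (pivots: ΔT,i)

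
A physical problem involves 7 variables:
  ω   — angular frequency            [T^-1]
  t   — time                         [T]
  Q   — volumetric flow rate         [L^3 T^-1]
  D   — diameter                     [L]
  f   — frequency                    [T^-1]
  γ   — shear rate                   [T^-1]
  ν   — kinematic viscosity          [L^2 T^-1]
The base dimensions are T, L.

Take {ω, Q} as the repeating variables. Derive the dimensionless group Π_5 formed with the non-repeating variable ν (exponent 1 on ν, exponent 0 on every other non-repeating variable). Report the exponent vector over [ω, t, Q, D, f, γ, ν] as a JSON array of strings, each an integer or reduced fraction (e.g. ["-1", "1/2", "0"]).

["-1/3", "0", "-2/3", "0", "0", "0", "1"]

Exponent matrix [T,L] × [ω,t,Q,D,f,γ,ν]:
  T: [-1  1 -1  0 -1 -1 -1]
  L: [ 0  0  3  1  0  0  2]
RREF → pivots at {ω,Q} ⇒ r = 2
Repeat: ω,Q; free: t,D,f,γ,ν
RREF:
  r0: [   1   -1    0 -1/3    1    1  1/3]
  r1: [   0    0    1  1/3    0    0  2/3]
Fix exponent of ν at 1, t at 0, D at 0, f at 0, γ at 0; solve each RREF row for its pivot's exponent:
  r0: exp(ω) + (1/3)·1 = 0 ⇒ exp(ω) = -1/3
  r1: exp(Q) + (2/3)·1 = 0 ⇒ exp(Q) = -2/3
Π_5 = ω^(-1/3) · Q^(-2/3) · ν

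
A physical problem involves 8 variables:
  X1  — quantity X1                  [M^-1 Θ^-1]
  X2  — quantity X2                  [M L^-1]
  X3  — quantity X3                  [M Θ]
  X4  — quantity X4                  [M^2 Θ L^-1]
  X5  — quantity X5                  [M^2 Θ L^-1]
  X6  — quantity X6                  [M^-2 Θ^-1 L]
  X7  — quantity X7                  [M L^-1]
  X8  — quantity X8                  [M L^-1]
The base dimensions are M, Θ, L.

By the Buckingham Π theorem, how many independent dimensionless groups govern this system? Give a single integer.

Dimensional matrix (M×Θ×L by X1×X2×X3×X4×X5×X6×X7×X8):
  M: [-1  1  1  2  2 -2  1  1]
  Θ: [-1  0  1  1  1 -1  0  0]
  L: [ 0 -1  0 -1 -1  1 -1 -1]
RREF → pivots at {X1,X2} ⇒ r = 2
n=8, r=2 ⇒ 6 dimensionless groups

6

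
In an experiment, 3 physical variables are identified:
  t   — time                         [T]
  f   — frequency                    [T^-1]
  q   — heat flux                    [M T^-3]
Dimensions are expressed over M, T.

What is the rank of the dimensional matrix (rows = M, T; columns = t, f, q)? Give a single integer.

2

Exponent matrix [M,T] × [t,f,q]:
  M: [ 0  0  1]
  T: [ 1 -1 -3]
Row reduction gives pivot columns t,q; rank = 2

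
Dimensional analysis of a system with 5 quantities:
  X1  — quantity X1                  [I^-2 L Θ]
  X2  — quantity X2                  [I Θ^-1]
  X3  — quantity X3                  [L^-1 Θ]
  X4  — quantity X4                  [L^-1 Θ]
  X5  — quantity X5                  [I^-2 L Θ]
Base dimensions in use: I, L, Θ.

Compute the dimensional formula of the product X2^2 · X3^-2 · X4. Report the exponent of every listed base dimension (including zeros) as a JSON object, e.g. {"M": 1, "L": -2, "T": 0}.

Dimensional matrix (I×L×Θ by X1×X2×X3×X4×X5):
  I: [-2  1  0  0 -2]
  L: [ 1  0 -1 -1  1]
  Θ: [ 1 -1  1  1  1]
  [I]: (2)·1+(-2)·0+(1)·0 = 2
  [L]: (2)·0+(-2)·-1+(1)·-1 = 1
  [Θ]: (2)·-1+(-2)·1+(1)·1 = -3
⇒ I^2 L Θ^-3

{"I": 2, "L": 1, "Θ": -3}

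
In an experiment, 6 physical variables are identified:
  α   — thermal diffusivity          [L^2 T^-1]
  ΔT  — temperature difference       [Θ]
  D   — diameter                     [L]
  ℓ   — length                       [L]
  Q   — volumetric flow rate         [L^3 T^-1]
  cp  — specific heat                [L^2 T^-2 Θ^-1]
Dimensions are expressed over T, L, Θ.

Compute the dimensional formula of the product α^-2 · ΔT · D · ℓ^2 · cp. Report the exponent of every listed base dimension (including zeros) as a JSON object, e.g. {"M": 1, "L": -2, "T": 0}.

{"T": 0, "L": 1, "Θ": 0}

Write exponents as rows T,L,Θ / cols α,ΔT,D,ℓ,Q,cp:
  T: [-1  0  0  0 -1 -2]
  L: [ 2  0  1  1  3  2]
  Θ: [ 0  1  0  0  0 -1]
  [T]: (-2)·-1+(1)·0+(1)·0+(2)·0+(1)·-2 = 0
  [L]: (-2)·2+(1)·0+(1)·1+(2)·1+(1)·2 = 1
  [Θ]: (-2)·0+(1)·1+(1)·0+(2)·0+(1)·-1 = 0
⇒ L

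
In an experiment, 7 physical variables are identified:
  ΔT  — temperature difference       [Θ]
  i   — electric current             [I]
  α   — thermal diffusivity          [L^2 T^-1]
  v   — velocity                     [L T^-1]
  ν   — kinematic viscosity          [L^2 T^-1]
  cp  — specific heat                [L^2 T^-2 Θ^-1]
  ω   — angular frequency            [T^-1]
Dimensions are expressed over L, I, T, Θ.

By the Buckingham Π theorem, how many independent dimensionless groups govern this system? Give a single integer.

3

Exponent matrix [L,I,T,Θ] × [ΔT,i,α,v,ν,cp,ω]:
  L: [ 0  0  2  1  2  2  0]
  I: [ 0  1  0  0  0  0  0]
  T: [ 0  0 -1 -1 -1 -2 -1]
  Θ: [ 1  0  0  0  0 -1  0]
Row reduction gives pivot columns ΔT,i,α,v; rank = 4
Π count = n − r = 7 − 4 = 3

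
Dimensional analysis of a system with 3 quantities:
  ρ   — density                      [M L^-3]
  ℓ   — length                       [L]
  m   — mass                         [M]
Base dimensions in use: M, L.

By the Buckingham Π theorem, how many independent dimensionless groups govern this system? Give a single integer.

1

Write exponents as rows M,L / cols ρ,ℓ,m:
  M: [ 1  0  1]
  L: [-3  1  0]
Row reduction gives pivot columns ρ,ℓ; rank = 2
3 vars − rank 2 = 1 Π group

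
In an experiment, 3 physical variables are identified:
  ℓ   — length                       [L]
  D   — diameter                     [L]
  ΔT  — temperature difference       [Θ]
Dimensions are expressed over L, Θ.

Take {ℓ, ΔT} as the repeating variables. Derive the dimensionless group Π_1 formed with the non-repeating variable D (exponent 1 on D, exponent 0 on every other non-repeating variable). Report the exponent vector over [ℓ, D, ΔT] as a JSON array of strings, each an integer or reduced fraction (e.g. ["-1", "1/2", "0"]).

["-1", "1", "0"]

Dimensional matrix (L×Θ by ℓ×D×ΔT):
  L: [ 1  1  0]
  Θ: [ 0  0  1]
Row reduction gives pivot columns ℓ,ΔT; rank = 2
Pivot set = {ℓ,ΔT}, free = {D}
RREF:
  r0: [   1    1    0]
  r1: [   0    0    1]
Fix exponent of D at 1; solve each RREF row for its pivot's exponent:
  r0: exp(ℓ) + (1)·1 = 0 ⇒ exp(ℓ) = -1
  r1: exp(ΔT) + (0)·1 = 0 ⇒ exp(ΔT) = 0
Π_1 = ℓ^-1 · D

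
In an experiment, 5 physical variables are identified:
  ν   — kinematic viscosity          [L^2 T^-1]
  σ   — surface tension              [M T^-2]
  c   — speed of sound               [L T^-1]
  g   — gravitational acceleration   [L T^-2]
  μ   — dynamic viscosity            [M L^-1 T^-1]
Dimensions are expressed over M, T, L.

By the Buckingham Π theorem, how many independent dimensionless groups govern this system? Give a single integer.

Exponent matrix [M,T,L] × [ν,σ,c,g,μ]:
  M: [ 0  1  0  0  1]
  T: [-1 -2 -1 -2 -1]
  L: [ 2  0  1  1 -1]
Row reduction gives pivot columns ν,σ,c; rank = 3
Π count = n − r = 5 − 3 = 2

2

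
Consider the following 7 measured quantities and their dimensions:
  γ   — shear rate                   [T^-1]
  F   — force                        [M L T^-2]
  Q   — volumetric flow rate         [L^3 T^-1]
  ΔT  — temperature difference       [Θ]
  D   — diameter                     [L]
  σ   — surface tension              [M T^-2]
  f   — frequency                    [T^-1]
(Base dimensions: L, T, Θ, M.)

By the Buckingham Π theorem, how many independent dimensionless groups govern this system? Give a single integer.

3

Write exponents as rows L,T,Θ,M / cols γ,F,Q,ΔT,D,σ,f:
  L: [ 0  1  3  0  1  0  0]
  T: [-1 -2 -1  0  0 -2 -1]
  Θ: [ 0  0  0  1  0  0  0]
  M: [ 0  1  0  0  0  1  0]
RREF → pivots at {γ,F,Q,ΔT} ⇒ r = 4
n=7, r=4 ⇒ 3 dimensionless groups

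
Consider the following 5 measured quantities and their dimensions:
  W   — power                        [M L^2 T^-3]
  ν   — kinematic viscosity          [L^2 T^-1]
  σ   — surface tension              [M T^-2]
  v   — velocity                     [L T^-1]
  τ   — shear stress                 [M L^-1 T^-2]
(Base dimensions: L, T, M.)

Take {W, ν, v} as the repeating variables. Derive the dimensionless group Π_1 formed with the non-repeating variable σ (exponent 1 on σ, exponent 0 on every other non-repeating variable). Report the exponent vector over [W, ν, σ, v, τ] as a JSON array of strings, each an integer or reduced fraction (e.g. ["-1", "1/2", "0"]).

Write exponents as rows L,T,M / cols W,ν,σ,v,τ:
  L: [ 2  2  0  1 -1]
  T: [-3 -1 -2 -1 -2]
  M: [ 1  0  1  0  1]
Row reduction gives pivot columns W,ν,v; rank = 3
Repeat: W,ν,v; free: σ,τ
RREF:
  r0: [   1    0    1    0    1]
  r1: [   0    1   -1    0   -2]
  r2: [   0    0    0    1    1]
Fix exponent of σ at 1, τ at 0; solve each RREF row for its pivot's exponent:
  r0: exp(W) + (1)·1 = 0 ⇒ exp(W) = -1
  r1: exp(ν) + (-1)·1 = 0 ⇒ exp(ν) = 1
  r2: exp(v) + (0)·1 = 0 ⇒ exp(v) = 0
Π_1 = W^-1 · ν · σ

["-1", "1", "1", "0", "0"]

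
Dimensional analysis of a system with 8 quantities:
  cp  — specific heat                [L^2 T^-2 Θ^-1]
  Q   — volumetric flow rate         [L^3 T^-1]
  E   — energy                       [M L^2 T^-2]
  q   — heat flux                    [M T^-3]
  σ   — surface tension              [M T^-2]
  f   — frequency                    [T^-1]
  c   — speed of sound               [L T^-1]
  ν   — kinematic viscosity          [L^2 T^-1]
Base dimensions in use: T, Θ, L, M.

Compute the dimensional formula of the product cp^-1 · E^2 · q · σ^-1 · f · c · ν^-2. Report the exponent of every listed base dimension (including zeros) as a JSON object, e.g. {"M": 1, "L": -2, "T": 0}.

{"T": -3, "Θ": 1, "L": -1, "M": 2}

Exponent matrix [T,Θ,L,M] × [cp,Q,E,q,σ,f,c,ν]:
  T: [-2 -1 -2 -3 -2 -1 -1 -1]
  Θ: [-1  0  0  0  0  0  0  0]
  L: [ 2  3  2  0  0  0  1  2]
  M: [ 0  0  1  1  1  0  0  0]
  [T]: (-1)·-2+(2)·-2+(1)·-3+(-1)·-2+(1)·-1+(1)·-1+(-2)·-1 = -3
  [Θ]: (-1)·-1+(2)·0+(1)·0+(-1)·0+(1)·0+(1)·0+(-2)·0 = 1
  [L]: (-1)·2+(2)·2+(1)·0+(-1)·0+(1)·0+(1)·1+(-2)·2 = -1
  [M]: (-1)·0+(2)·1+(1)·1+(-1)·1+(1)·0+(1)·0+(-2)·0 = 2
⇒ T^-3 Θ L^-1 M^2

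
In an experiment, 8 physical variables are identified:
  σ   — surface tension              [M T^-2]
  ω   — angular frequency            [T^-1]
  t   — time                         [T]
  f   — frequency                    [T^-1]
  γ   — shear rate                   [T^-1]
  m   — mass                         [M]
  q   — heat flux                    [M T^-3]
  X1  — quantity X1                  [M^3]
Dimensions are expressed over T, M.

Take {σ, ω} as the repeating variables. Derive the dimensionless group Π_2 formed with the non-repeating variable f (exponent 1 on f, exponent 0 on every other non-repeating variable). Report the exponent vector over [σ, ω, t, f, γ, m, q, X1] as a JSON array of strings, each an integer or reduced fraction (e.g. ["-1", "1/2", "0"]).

Exponent matrix [T,M] × [σ,ω,t,f,γ,m,q,X1]:
  T: [-2 -1  1 -1 -1  0 -3  0]
  M: [ 1  0  0  0  0  1  1  3]
Echelon form has 2 nonzero rows (pivots: σ,ω)
Repeat: σ,ω; free: t,f,γ,m,q,X1
RREF:
  r0: [   1    0    0    0    0    1    1    3]
  r1: [   0    1   -1    1    1   -2    1   -6]
Fix exponent of f at 1, t at 0, γ at 0, m at 0, q at 0, X1 at 0; solve each RREF row for its pivot's exponent:
  r0: exp(σ) + (0)·1 = 0 ⇒ exp(σ) = 0
  r1: exp(ω) + (1)·1 = 0 ⇒ exp(ω) = -1
Π_2 = ω^-1 · f

["0", "-1", "0", "1", "0", "0", "0", "0"]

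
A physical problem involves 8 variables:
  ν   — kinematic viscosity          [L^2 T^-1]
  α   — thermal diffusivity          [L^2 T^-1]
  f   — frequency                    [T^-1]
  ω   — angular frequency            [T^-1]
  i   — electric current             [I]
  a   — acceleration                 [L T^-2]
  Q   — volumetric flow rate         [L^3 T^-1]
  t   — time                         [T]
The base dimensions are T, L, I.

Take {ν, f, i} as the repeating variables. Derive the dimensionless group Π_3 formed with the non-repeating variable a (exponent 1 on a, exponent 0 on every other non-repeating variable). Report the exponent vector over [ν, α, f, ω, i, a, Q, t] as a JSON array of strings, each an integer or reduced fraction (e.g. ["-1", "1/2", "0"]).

["-1/2", "0", "-3/2", "0", "0", "1", "0", "0"]

Exponent matrix [T,L,I] × [ν,α,f,ω,i,a,Q,t]:
  T: [-1 -1 -1 -1  0 -2 -1  1]
  L: [ 2  2  0  0  0  1  3  0]
  I: [ 0  0  0  0  1  0  0  0]
Echelon form has 3 nonzero rows (pivots: ν,f,i)
Pivot set = {ν,f,i}, free = {α,ω,a,Q,t}
RREF:
  r0: [   1    1    0    0    0  1/2  3/2    0]
  r1: [   0    0    1    1    0  3/2 -1/2   -1]
  r2: [   0    0    0    0    1    0    0    0]
Fix exponent of a at 1, α at 0, ω at 0, Q at 0, t at 0; solve each RREF row for its pivot's exponent:
  r0: exp(ν) + (1/2)·1 = 0 ⇒ exp(ν) = -1/2
  r1: exp(f) + (3/2)·1 = 0 ⇒ exp(f) = -3/2
  r2: exp(i) + (0)·1 = 0 ⇒ exp(i) = 0
Π_3 = ν^(-1/2) · f^(-3/2) · a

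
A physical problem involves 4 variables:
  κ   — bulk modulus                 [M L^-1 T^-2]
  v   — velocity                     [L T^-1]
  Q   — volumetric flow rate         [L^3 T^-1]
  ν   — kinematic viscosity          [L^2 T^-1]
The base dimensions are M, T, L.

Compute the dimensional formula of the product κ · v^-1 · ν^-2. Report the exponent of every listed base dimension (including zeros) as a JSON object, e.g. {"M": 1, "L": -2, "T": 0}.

Write exponents as rows M,T,L / cols κ,v,Q,ν:
  M: [ 1  0  0  0]
  T: [-2 -1 -1 -1]
  L: [-1  1  3  2]
  [M]: (1)·1+(-1)·0+(-2)·0 = 1
  [T]: (1)·-2+(-1)·-1+(-2)·-1 = 1
  [L]: (1)·-1+(-1)·1+(-2)·2 = -6
⇒ M T L^-6

{"M": 1, "T": 1, "L": -6}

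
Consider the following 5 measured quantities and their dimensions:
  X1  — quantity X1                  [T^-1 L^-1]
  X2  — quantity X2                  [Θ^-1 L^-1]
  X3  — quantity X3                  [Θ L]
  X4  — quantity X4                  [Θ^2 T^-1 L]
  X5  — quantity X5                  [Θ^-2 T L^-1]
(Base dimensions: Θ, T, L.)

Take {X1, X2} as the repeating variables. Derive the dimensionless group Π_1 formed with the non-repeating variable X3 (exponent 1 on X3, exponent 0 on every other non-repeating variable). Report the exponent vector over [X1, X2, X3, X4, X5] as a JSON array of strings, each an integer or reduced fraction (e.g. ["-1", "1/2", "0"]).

["0", "1", "1", "0", "0"]

Dimensional matrix (Θ×T×L by X1×X2×X3×X4×X5):
  Θ: [ 0 -1  1  2 -2]
  T: [-1  0  0 -1  1]
  L: [-1 -1  1  1 -1]
Echelon form has 2 nonzero rows (pivots: X1,X2)
Repeat: X1,X2; free: X3,X4,X5
RREF:
  r0: [   1    0    0    1   -1]
  r1: [   0    1   -1   -2    2]
  r2: [   0    0    0    0    0]
Fix exponent of X3 at 1, X4 at 0, X5 at 0; solve each RREF row for its pivot's exponent:
  r0: exp(X1) + (0)·1 = 0 ⇒ exp(X1) = 0
  r1: exp(X2) + (-1)·1 = 0 ⇒ exp(X2) = 1
Π_1 = X2 · X3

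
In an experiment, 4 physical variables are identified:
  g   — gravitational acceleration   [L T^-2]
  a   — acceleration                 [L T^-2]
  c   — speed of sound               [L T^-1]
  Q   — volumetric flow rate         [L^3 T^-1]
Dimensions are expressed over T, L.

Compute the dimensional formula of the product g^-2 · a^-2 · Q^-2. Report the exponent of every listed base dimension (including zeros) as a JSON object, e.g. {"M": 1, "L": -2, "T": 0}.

Write exponents as rows T,L / cols g,a,c,Q:
  T: [-2 -2 -1 -1]
  L: [ 1  1  1  3]
  [T]: (-2)·-2+(-2)·-2+(-2)·-1 = 10
  [L]: (-2)·1+(-2)·1+(-2)·3 = -10
⇒ T^10 L^-10

{"T": 10, "L": -10}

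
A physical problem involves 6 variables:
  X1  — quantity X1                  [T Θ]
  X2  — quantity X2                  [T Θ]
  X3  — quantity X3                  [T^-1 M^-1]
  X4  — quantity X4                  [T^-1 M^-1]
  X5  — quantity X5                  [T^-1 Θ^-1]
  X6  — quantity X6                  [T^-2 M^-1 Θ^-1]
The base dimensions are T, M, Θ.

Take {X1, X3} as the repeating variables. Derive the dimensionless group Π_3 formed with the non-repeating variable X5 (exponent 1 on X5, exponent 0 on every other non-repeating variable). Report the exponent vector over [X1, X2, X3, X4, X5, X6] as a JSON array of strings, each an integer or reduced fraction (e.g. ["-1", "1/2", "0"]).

["1", "0", "0", "0", "1", "0"]

Write exponents as rows T,M,Θ / cols X1,X2,X3,X4,X5,X6:
  T: [ 1  1 -1 -1 -1 -2]
  M: [ 0  0 -1 -1  0 -1]
  Θ: [ 1  1  0  0 -1 -1]
Row reduction gives pivot columns X1,X3; rank = 2
Pivot set = {X1,X3}, free = {X2,X4,X5,X6}
RREF:
  r0: [   1    1    0    0   -1   -1]
  r1: [   0    0    1    1    0    1]
  r2: [   0    0    0    0    0    0]
Fix exponent of X5 at 1, X2 at 0, X4 at 0, X6 at 0; solve each RREF row for its pivot's exponent:
  r0: exp(X1) + (-1)·1 = 0 ⇒ exp(X1) = 1
  r1: exp(X3) + (0)·1 = 0 ⇒ exp(X3) = 0
Π_3 = X1 · X5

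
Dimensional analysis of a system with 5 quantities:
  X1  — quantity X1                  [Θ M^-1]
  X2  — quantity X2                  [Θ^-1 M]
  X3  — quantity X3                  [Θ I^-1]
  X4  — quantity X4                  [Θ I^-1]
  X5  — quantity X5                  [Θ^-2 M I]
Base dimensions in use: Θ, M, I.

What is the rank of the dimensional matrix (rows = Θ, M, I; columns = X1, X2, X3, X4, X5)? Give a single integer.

Dimensional matrix (Θ×M×I by X1×X2×X3×X4×X5):
  Θ: [ 1 -1  1  1 -2]
  M: [-1  1  0  0  1]
  I: [ 0  0 -1 -1  1]
Echelon form has 2 nonzero rows (pivots: X1,X3)

2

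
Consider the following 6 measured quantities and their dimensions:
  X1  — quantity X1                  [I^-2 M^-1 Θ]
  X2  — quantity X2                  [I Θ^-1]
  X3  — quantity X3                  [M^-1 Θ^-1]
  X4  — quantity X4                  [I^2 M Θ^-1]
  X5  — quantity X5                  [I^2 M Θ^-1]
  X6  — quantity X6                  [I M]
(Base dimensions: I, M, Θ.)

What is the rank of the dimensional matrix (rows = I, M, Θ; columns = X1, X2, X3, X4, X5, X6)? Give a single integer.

Write exponents as rows I,M,Θ / cols X1,X2,X3,X4,X5,X6:
  I: [-2  1  0  2  2  1]
  M: [-1  0 -1  1  1  1]
  Θ: [ 1 -1 -1 -1 -1  0]
Row reduction gives pivot columns X1,X2; rank = 2

2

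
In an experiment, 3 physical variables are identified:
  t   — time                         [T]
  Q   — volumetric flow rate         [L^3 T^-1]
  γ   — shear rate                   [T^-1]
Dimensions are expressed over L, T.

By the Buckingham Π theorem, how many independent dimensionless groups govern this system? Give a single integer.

Exponent matrix [L,T] × [t,Q,γ]:
  L: [ 0  3  0]
  T: [ 1 -1 -1]
Row reduction gives pivot columns t,Q; rank = 2
Π count = n − r = 3 − 2 = 1

1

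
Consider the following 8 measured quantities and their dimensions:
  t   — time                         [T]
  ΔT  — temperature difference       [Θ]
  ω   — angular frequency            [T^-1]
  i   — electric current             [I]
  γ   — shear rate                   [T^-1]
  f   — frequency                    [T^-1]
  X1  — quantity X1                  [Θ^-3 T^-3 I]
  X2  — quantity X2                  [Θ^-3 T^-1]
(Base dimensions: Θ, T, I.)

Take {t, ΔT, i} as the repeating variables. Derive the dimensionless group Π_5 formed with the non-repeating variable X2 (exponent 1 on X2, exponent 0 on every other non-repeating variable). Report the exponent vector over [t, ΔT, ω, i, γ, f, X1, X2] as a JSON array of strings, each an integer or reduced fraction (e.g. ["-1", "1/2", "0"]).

["1", "3", "0", "0", "0", "0", "0", "1"]

Exponent matrix [Θ,T,I] × [t,ΔT,ω,i,γ,f,X1,X2]:
  Θ: [ 0  1  0  0  0  0 -3 -3]
  T: [ 1  0 -1  0 -1 -1 -3 -1]
  I: [ 0  0  0  1  0  0  1  0]
RREF → pivots at {t,ΔT,i} ⇒ r = 3
Pivot set = {t,ΔT,i}, free = {ω,γ,f,X1,X2}
RREF:
  r0: [   1    0   -1    0   -1   -1   -3   -1]
  r1: [   0    1    0    0    0    0   -3   -3]
  r2: [   0    0    0    1    0    0    1    0]
Fix exponent of X2 at 1, ω at 0, γ at 0, f at 0, X1 at 0; solve each RREF row for its pivot's exponent:
  r0: exp(t) + (-1)·1 = 0 ⇒ exp(t) = 1
  r1: exp(ΔT) + (-3)·1 = 0 ⇒ exp(ΔT) = 3
  r2: exp(i) + (0)·1 = 0 ⇒ exp(i) = 0
Π_5 = t · ΔT^3 · X2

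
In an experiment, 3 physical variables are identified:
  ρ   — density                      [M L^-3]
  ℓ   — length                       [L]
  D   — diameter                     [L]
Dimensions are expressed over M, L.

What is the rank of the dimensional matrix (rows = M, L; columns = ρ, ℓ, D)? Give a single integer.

2

Write exponents as rows M,L / cols ρ,ℓ,D:
  M: [ 1  0  0]
  L: [-3  1  1]
Echelon form has 2 nonzero rows (pivots: ρ,ℓ)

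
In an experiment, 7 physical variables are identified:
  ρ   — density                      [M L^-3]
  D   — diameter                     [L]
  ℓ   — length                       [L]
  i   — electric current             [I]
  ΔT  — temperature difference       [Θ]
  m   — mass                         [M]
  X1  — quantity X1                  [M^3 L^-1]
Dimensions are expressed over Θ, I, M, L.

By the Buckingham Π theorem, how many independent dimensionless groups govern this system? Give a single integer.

3

Exponent matrix [Θ,I,M,L] × [ρ,D,ℓ,i,ΔT,m,X1]:
  Θ: [ 0  0  0  0  1  0  0]
  I: [ 0  0  0  1  0  0  0]
  M: [ 1  0  0  0  0  1  3]
  L: [-3  1  1  0  0  0 -1]
Echelon form has 4 nonzero rows (pivots: ρ,D,i,ΔT)
Π count = n − r = 7 − 4 = 3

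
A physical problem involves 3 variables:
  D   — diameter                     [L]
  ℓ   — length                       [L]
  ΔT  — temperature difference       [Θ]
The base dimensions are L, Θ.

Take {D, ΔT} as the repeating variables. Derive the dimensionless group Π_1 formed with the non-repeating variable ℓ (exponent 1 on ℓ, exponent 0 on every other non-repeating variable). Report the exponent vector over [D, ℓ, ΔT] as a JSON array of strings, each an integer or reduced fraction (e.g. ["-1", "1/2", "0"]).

Exponent matrix [L,Θ] × [D,ℓ,ΔT]:
  L: [ 1  1  0]
  Θ: [ 0  0  1]
Row reduction gives pivot columns D,ΔT; rank = 2
Repeat: D,ΔT; free: ℓ
RREF:
  r0: [   1    1    0]
  r1: [   0    0    1]
Fix exponent of ℓ at 1; solve each RREF row for its pivot's exponent:
  r0: exp(D) + (1)·1 = 0 ⇒ exp(D) = -1
  r1: exp(ΔT) + (0)·1 = 0 ⇒ exp(ΔT) = 0
Π_1 = D^-1 · ℓ

["-1", "1", "0"]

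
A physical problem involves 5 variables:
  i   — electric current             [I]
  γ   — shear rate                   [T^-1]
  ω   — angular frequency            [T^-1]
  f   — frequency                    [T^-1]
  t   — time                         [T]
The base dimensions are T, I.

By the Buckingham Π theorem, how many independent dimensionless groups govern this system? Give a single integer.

3

Exponent matrix [T,I] × [i,γ,ω,f,t]:
  T: [ 0 -1 -1 -1  1]
  I: [ 1  0  0  0  0]
Row reduction gives pivot columns i,γ; rank = 2
Π count = n − r = 5 − 2 = 3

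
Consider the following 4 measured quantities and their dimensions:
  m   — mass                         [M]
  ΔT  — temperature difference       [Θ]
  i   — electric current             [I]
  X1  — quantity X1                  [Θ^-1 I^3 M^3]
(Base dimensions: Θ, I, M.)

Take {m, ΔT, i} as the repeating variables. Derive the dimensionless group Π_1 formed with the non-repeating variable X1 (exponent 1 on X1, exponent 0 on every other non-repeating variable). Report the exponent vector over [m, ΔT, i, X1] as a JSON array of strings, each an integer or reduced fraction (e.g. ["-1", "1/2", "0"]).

Write exponents as rows Θ,I,M / cols m,ΔT,i,X1:
  Θ: [ 0  1  0 -1]
  I: [ 0  0  1  3]
  M: [ 1  0  0  3]
RREF → pivots at {m,ΔT,i} ⇒ r = 3
Pivot set = {m,ΔT,i}, free = {X1}
RREF:
  r0: [   1    0    0    3]
  r1: [   0    1    0   -1]
  r2: [   0    0    1    3]
Fix exponent of X1 at 1; solve each RREF row for its pivot's exponent:
  r0: exp(m) + (3)·1 = 0 ⇒ exp(m) = -3
  r1: exp(ΔT) + (-1)·1 = 0 ⇒ exp(ΔT) = 1
  r2: exp(i) + (3)·1 = 0 ⇒ exp(i) = -3
Π_1 = m^-3 · ΔT · i^-3 · X1

["-3", "1", "-3", "1"]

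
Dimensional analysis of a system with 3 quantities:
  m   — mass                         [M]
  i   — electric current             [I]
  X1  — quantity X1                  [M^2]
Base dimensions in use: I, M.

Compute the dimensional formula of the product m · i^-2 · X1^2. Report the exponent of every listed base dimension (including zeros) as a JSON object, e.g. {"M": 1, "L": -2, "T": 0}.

Write exponents as rows I,M / cols m,i,X1:
  I: [ 0  1  0]
  M: [ 1  0  2]
  [I]: (1)·0+(-2)·1+(2)·0 = -2
  [M]: (1)·1+(-2)·0+(2)·2 = 5
⇒ I^-2 M^5

{"I": -2, "M": 5}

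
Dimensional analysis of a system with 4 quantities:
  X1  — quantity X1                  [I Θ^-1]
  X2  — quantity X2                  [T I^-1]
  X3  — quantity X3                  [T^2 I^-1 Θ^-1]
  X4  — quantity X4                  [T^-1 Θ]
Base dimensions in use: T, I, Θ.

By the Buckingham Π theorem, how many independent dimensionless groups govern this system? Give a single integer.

Dimensional matrix (T×I×Θ by X1×X2×X3×X4):
  T: [ 0  1  2 -1]
  I: [ 1 -1 -1  0]
  Θ: [-1  0 -1  1]
RREF → pivots at {X1,X2} ⇒ r = 2
Π count = n − r = 4 − 2 = 2

2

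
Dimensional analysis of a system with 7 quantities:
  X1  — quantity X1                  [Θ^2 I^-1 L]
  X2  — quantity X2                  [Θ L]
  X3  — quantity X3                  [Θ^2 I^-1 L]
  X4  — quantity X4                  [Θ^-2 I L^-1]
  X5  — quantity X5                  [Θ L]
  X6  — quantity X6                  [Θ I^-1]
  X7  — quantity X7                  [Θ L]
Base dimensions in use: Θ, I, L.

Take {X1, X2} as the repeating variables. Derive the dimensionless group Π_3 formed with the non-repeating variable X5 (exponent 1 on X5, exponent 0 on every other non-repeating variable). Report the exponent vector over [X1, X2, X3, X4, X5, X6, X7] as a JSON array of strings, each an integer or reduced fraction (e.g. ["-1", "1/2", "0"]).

Write exponents as rows Θ,I,L / cols X1,X2,X3,X4,X5,X6,X7:
  Θ: [ 2  1  2 -2  1  1  1]
  I: [-1  0 -1  1  0 -1  0]
  L: [ 1  1  1 -1  1  0  1]
Echelon form has 2 nonzero rows (pivots: X1,X2)
Repeat: X1,X2; free: X3,X4,X5,X6,X7
RREF:
  r0: [   1    0    1   -1    0    1    0]
  r1: [   0    1    0    0    1   -1    1]
  r2: [   0    0    0    0    0    0    0]
Fix exponent of X5 at 1, X3 at 0, X4 at 0, X6 at 0, X7 at 0; solve each RREF row for its pivot's exponent:
  r0: exp(X1) + (0)·1 = 0 ⇒ exp(X1) = 0
  r1: exp(X2) + (1)·1 = 0 ⇒ exp(X2) = -1
Π_3 = X2^-1 · X5

["0", "-1", "0", "0", "1", "0", "0"]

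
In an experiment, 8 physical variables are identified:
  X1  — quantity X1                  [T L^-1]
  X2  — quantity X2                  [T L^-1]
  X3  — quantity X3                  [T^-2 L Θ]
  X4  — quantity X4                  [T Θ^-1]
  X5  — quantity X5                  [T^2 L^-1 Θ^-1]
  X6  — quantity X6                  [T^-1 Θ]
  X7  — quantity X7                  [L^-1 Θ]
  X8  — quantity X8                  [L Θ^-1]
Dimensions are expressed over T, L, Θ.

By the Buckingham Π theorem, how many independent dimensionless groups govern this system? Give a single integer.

Write exponents as rows T,L,Θ / cols X1,X2,X3,X4,X5,X6,X7,X8:
  T: [ 1  1 -2  1  2 -1  0  0]
  L: [-1 -1  1  0 -1  0 -1  1]
  Θ: [ 0  0  1 -1 -1  1  1 -1]
Row reduction gives pivot columns X1,X3; rank = 2
Π count = n − r = 8 − 2 = 6

6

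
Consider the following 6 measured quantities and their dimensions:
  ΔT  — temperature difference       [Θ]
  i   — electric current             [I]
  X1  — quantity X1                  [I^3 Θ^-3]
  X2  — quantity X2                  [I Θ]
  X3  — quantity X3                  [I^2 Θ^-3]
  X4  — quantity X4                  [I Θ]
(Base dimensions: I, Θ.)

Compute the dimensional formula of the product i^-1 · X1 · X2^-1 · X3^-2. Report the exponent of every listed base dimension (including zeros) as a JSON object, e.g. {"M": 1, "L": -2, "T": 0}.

Write exponents as rows I,Θ / cols ΔT,i,X1,X2,X3,X4:
  I: [ 0  1  3  1  2  1]
  Θ: [ 1  0 -3  1 -3  1]
  [I]: (-1)·1+(1)·3+(-1)·1+(-2)·2 = -3
  [Θ]: (-1)·0+(1)·-3+(-1)·1+(-2)·-3 = 2
⇒ I^-3 Θ^2

{"I": -3, "Θ": 2}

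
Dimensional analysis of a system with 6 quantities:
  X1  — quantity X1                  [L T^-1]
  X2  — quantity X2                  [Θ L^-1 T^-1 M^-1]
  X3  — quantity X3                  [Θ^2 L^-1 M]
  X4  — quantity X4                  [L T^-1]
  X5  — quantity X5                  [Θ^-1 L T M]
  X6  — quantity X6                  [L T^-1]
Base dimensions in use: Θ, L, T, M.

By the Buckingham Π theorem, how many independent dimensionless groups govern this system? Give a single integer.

3

Write exponents as rows Θ,L,T,M / cols X1,X2,X3,X4,X5,X6:
  Θ: [ 0  1  2  0 -1  0]
  L: [ 1 -1 -1  1  1  1]
  T: [-1 -1  0 -1  1 -1]
  M: [ 0 -1  1  0  1  0]
Echelon form has 3 nonzero rows (pivots: X1,X2,X3)
n=6, r=3 ⇒ 3 dimensionless groups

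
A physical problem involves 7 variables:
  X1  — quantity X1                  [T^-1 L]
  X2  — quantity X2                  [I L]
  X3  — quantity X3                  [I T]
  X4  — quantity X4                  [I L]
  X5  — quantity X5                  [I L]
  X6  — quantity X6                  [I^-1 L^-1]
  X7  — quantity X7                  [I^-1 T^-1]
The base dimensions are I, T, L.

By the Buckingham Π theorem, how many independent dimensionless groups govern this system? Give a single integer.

5

Exponent matrix [I,T,L] × [X1,X2,X3,X4,X5,X6,X7]:
  I: [ 0  1  1  1  1 -1 -1]
  T: [-1  0  1  0  0  0 -1]
  L: [ 1  1  0  1  1 -1  0]
Echelon form has 2 nonzero rows (pivots: X1,X2)
Π count = n − r = 7 − 2 = 5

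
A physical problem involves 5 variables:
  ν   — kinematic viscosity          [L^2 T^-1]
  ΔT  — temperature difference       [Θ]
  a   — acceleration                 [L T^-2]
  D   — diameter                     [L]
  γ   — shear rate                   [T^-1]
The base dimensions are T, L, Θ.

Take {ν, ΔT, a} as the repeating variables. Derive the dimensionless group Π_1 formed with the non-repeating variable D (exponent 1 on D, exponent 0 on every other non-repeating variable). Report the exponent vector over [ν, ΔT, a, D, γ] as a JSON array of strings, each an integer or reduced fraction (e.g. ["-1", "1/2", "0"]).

Dimensional matrix (T×L×Θ by ν×ΔT×a×D×γ):
  T: [-1  0 -2  0 -1]
  L: [ 2  0  1  1  0]
  Θ: [ 0  1  0  0  0]
Echelon form has 3 nonzero rows (pivots: ν,ΔT,a)
Repeat: ν,ΔT,a; free: D,γ
RREF:
  r0: [   1    0    0  2/3 -1/3]
  r1: [   0    1    0    0    0]
  r2: [   0    0    1 -1/3  2/3]
Fix exponent of D at 1, γ at 0; solve each RREF row for its pivot's exponent:
  r0: exp(ν) + (2/3)·1 = 0 ⇒ exp(ν) = -2/3
  r1: exp(ΔT) + (0)·1 = 0 ⇒ exp(ΔT) = 0
  r2: exp(a) + (-1/3)·1 = 0 ⇒ exp(a) = 1/3
Π_1 = ν^(-2/3) · a^(1/3) · D

["-2/3", "0", "1/3", "1", "0"]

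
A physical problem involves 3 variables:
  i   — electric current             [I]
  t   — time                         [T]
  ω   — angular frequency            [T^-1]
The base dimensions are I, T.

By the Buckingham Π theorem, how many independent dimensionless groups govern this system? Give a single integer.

1

Dimensional matrix (I×T by i×t×ω):
  I: [ 1  0  0]
  T: [ 0  1 -1]
Row reduction gives pivot columns i,t; rank = 2
Π count = n − r = 3 − 2 = 1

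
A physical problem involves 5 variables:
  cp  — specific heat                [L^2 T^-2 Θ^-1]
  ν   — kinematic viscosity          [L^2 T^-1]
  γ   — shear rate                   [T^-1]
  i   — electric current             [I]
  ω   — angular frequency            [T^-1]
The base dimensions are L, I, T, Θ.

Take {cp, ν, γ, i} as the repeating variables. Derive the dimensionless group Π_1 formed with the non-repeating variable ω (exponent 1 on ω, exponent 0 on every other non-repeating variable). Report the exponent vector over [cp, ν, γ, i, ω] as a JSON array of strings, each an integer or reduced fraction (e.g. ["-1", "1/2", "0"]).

Exponent matrix [L,I,T,Θ] × [cp,ν,γ,i,ω]:
  L: [ 2  2  0  0  0]
  I: [ 0  0  0  1  0]
  T: [-2 -1 -1  0 -1]
  Θ: [-1  0  0  0  0]
Row reduction gives pivot columns cp,ν,γ,i; rank = 4
Repeat: cp,ν,γ,i; free: ω
RREF:
  r0: [   1    0    0    0    0]
  r1: [   0    1    0    0    0]
  r2: [   0    0    1    0    1]
  r3: [   0    0    0    1    0]
Fix exponent of ω at 1; solve each RREF row for its pivot's exponent:
  r0: exp(cp) + (0)·1 = 0 ⇒ exp(cp) = 0
  r1: exp(ν) + (0)·1 = 0 ⇒ exp(ν) = 0
  r2: exp(γ) + (1)·1 = 0 ⇒ exp(γ) = -1
  r3: exp(i) + (0)·1 = 0 ⇒ exp(i) = 0
Π_1 = γ^-1 · ω

["0", "0", "-1", "0", "1"]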